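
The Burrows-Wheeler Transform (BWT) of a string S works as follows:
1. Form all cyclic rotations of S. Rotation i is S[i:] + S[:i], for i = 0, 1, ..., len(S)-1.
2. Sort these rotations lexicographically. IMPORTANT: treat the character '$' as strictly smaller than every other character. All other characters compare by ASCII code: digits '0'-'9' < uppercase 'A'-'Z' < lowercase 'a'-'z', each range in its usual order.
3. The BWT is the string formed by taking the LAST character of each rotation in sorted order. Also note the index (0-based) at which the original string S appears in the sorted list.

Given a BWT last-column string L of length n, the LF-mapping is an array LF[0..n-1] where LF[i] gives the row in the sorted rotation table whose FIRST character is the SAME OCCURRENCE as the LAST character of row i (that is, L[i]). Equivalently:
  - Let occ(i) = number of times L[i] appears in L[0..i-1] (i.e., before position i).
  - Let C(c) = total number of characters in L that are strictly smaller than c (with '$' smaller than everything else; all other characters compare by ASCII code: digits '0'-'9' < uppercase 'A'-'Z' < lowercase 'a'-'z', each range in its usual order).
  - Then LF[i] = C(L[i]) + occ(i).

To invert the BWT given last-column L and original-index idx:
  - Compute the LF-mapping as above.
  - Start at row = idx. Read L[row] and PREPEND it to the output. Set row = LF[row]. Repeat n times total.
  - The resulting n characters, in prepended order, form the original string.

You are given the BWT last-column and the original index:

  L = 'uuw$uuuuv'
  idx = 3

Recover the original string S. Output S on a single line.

LF mapping: 1 2 8 0 3 4 5 6 7
Walk LF starting at row 3, prepending L[row]:
  step 1: row=3, L[3]='$', prepend. Next row=LF[3]=0
  step 2: row=0, L[0]='u', prepend. Next row=LF[0]=1
  step 3: row=1, L[1]='u', prepend. Next row=LF[1]=2
  step 4: row=2, L[2]='w', prepend. Next row=LF[2]=8
  step 5: row=8, L[8]='v', prepend. Next row=LF[8]=7
  step 6: row=7, L[7]='u', prepend. Next row=LF[7]=6
  step 7: row=6, L[6]='u', prepend. Next row=LF[6]=5
  step 8: row=5, L[5]='u', prepend. Next row=LF[5]=4
  step 9: row=4, L[4]='u', prepend. Next row=LF[4]=3
Reversed output: uuuuvwuu$

Answer: uuuuvwuu$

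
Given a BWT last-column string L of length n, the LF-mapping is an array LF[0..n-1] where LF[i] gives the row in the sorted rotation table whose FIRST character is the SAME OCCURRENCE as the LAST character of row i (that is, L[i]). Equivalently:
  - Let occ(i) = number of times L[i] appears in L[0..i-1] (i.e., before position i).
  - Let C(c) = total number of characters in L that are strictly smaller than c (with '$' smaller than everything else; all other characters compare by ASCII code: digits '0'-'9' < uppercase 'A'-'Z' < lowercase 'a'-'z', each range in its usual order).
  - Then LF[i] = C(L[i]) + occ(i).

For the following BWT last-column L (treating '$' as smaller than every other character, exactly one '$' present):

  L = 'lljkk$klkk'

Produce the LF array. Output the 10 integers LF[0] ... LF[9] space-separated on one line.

Answer: 7 8 1 2 3 0 4 9 5 6

Derivation:
Char counts: '$':1, 'j':1, 'k':5, 'l':3
C (first-col start): C('$')=0, C('j')=1, C('k')=2, C('l')=7
L[0]='l': occ=0, LF[0]=C('l')+0=7+0=7
L[1]='l': occ=1, LF[1]=C('l')+1=7+1=8
L[2]='j': occ=0, LF[2]=C('j')+0=1+0=1
L[3]='k': occ=0, LF[3]=C('k')+0=2+0=2
L[4]='k': occ=1, LF[4]=C('k')+1=2+1=3
L[5]='$': occ=0, LF[5]=C('$')+0=0+0=0
L[6]='k': occ=2, LF[6]=C('k')+2=2+2=4
L[7]='l': occ=2, LF[7]=C('l')+2=7+2=9
L[8]='k': occ=3, LF[8]=C('k')+3=2+3=5
L[9]='k': occ=4, LF[9]=C('k')+4=2+4=6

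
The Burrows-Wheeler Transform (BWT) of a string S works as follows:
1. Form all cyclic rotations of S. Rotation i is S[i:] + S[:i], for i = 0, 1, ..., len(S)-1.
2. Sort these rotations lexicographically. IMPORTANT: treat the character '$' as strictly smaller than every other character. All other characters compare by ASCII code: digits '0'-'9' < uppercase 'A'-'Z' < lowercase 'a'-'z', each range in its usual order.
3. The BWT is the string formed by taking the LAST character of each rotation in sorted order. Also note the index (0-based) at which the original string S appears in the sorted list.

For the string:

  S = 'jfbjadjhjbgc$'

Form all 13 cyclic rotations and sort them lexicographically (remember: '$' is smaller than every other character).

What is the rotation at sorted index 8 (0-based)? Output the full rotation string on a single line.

All 13 rotations (rotation i = S[i:]+S[:i]):
  rot[0] = jfbjadjhjbgc$
  rot[1] = fbjadjhjbgc$j
  rot[2] = bjadjhjbgc$jf
  rot[3] = jadjhjbgc$jfb
  rot[4] = adjhjbgc$jfbj
  rot[5] = djhjbgc$jfbja
  rot[6] = jhjbgc$jfbjad
  rot[7] = hjbgc$jfbjadj
  rot[8] = jbgc$jfbjadjh
  rot[9] = bgc$jfbjadjhj
  rot[10] = gc$jfbjadjhjb
  rot[11] = c$jfbjadjhjbg
  rot[12] = $jfbjadjhjbgc
Sorted (with $ < everything):
  sorted[0] = $jfbjadjhjbgc
  sorted[1] = adjhjbgc$jfbj
  sorted[2] = bgc$jfbjadjhj
  sorted[3] = bjadjhjbgc$jf
  sorted[4] = c$jfbjadjhjbg
  sorted[5] = djhjbgc$jfbja
  sorted[6] = fbjadjhjbgc$j
  sorted[7] = gc$jfbjadjhjb
  sorted[8] = hjbgc$jfbjadj
  sorted[9] = jadjhjbgc$jfb
  sorted[10] = jbgc$jfbjadjh
  sorted[11] = jfbjadjhjbgc$
  sorted[12] = jhjbgc$jfbjad
sorted[8] = hjbgc$jfbjadj

Answer: hjbgc$jfbjadj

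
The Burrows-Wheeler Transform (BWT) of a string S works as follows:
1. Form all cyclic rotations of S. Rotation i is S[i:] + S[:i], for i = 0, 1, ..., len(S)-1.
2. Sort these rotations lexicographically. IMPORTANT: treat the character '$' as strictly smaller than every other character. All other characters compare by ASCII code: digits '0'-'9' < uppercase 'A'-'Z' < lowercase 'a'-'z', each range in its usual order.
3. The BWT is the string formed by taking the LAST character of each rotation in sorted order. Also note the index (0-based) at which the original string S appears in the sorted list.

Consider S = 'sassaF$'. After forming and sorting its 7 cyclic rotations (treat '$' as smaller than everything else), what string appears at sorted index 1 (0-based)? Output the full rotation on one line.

All 7 rotations (rotation i = S[i:]+S[:i]):
  rot[0] = sassaF$
  rot[1] = assaF$s
  rot[2] = ssaF$sa
  rot[3] = saF$sas
  rot[4] = aF$sass
  rot[5] = F$sassa
  rot[6] = $sassaF
Sorted (with $ < everything):
  sorted[0] = $sassaF
  sorted[1] = F$sassa
  sorted[2] = aF$sass
  sorted[3] = assaF$s
  sorted[4] = saF$sas
  sorted[5] = sassaF$
  sorted[6] = ssaF$sa
sorted[1] = F$sassa

Answer: F$sassa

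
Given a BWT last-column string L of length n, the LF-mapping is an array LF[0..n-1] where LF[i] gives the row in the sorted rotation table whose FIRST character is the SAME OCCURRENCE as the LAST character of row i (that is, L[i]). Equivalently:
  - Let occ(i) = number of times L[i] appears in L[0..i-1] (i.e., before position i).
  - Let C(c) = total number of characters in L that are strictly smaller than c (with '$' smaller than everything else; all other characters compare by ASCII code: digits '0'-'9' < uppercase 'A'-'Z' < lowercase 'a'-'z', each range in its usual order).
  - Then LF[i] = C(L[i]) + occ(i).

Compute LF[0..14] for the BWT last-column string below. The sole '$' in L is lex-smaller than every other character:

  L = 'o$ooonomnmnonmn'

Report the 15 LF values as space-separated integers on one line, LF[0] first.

Char counts: '$':1, 'm':3, 'n':5, 'o':6
C (first-col start): C('$')=0, C('m')=1, C('n')=4, C('o')=9
L[0]='o': occ=0, LF[0]=C('o')+0=9+0=9
L[1]='$': occ=0, LF[1]=C('$')+0=0+0=0
L[2]='o': occ=1, LF[2]=C('o')+1=9+1=10
L[3]='o': occ=2, LF[3]=C('o')+2=9+2=11
L[4]='o': occ=3, LF[4]=C('o')+3=9+3=12
L[5]='n': occ=0, LF[5]=C('n')+0=4+0=4
L[6]='o': occ=4, LF[6]=C('o')+4=9+4=13
L[7]='m': occ=0, LF[7]=C('m')+0=1+0=1
L[8]='n': occ=1, LF[8]=C('n')+1=4+1=5
L[9]='m': occ=1, LF[9]=C('m')+1=1+1=2
L[10]='n': occ=2, LF[10]=C('n')+2=4+2=6
L[11]='o': occ=5, LF[11]=C('o')+5=9+5=14
L[12]='n': occ=3, LF[12]=C('n')+3=4+3=7
L[13]='m': occ=2, LF[13]=C('m')+2=1+2=3
L[14]='n': occ=4, LF[14]=C('n')+4=4+4=8

Answer: 9 0 10 11 12 4 13 1 5 2 6 14 7 3 8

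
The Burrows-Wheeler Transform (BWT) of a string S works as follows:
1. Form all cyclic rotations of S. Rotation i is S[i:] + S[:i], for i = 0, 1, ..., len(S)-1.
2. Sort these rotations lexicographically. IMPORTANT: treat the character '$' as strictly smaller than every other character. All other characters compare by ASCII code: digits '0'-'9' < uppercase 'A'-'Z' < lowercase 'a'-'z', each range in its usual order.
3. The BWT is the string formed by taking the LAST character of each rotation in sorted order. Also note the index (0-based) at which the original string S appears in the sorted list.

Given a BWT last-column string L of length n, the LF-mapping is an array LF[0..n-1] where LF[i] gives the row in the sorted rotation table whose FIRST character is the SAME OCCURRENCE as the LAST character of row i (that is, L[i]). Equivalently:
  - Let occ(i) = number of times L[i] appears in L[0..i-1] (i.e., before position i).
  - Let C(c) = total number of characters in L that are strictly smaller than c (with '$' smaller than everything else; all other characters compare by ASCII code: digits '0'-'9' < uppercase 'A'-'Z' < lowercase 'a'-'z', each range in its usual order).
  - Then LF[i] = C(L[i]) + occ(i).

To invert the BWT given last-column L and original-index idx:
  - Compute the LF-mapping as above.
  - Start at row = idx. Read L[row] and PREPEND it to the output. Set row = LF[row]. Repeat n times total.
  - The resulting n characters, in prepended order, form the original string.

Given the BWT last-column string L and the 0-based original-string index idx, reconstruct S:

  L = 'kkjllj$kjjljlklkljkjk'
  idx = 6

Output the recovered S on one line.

LF mapping: 8 9 1 15 16 2 0 10 3 4 17 5 18 11 19 12 20 6 13 7 14
Walk LF starting at row 6, prepending L[row]:
  step 1: row=6, L[6]='$', prepend. Next row=LF[6]=0
  step 2: row=0, L[0]='k', prepend. Next row=LF[0]=8
  step 3: row=8, L[8]='j', prepend. Next row=LF[8]=3
  step 4: row=3, L[3]='l', prepend. Next row=LF[3]=15
  step 5: row=15, L[15]='k', prepend. Next row=LF[15]=12
  step 6: row=12, L[12]='l', prepend. Next row=LF[12]=18
  step 7: row=18, L[18]='k', prepend. Next row=LF[18]=13
  step 8: row=13, L[13]='k', prepend. Next row=LF[13]=11
  step 9: row=11, L[11]='j', prepend. Next row=LF[11]=5
  step 10: row=5, L[5]='j', prepend. Next row=LF[5]=2
  step 11: row=2, L[2]='j', prepend. Next row=LF[2]=1
  step 12: row=1, L[1]='k', prepend. Next row=LF[1]=9
  step 13: row=9, L[9]='j', prepend. Next row=LF[9]=4
  step 14: row=4, L[4]='l', prepend. Next row=LF[4]=16
  step 15: row=16, L[16]='l', prepend. Next row=LF[16]=20
  step 16: row=20, L[20]='k', prepend. Next row=LF[20]=14
  step 17: row=14, L[14]='l', prepend. Next row=LF[14]=19
  step 18: row=19, L[19]='j', prepend. Next row=LF[19]=7
  step 19: row=7, L[7]='k', prepend. Next row=LF[7]=10
  step 20: row=10, L[10]='l', prepend. Next row=LF[10]=17
  step 21: row=17, L[17]='j', prepend. Next row=LF[17]=6
Reversed output: jlkjlklljkjjjkklkljk$

Answer: jlkjlklljkjjjkklkljk$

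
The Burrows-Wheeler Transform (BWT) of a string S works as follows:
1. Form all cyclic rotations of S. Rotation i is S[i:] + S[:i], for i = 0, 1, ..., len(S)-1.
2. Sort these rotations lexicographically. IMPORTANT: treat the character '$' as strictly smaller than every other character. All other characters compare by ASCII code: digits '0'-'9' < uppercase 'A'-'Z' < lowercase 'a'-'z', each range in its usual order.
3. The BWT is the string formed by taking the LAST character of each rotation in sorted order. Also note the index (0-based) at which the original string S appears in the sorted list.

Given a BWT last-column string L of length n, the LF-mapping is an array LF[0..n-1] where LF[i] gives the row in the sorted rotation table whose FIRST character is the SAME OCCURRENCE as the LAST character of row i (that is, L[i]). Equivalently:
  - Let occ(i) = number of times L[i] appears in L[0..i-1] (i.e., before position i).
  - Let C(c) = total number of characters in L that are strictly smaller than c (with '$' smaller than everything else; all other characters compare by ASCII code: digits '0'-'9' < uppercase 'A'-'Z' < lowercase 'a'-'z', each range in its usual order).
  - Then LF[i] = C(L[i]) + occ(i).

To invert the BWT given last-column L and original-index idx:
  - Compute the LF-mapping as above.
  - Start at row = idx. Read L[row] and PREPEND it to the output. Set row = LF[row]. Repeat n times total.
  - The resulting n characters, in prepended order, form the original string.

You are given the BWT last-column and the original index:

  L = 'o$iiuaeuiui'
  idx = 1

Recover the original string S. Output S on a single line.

LF mapping: 7 0 3 4 8 1 2 9 5 10 6
Walk LF starting at row 1, prepending L[row]:
  step 1: row=1, L[1]='$', prepend. Next row=LF[1]=0
  step 2: row=0, L[0]='o', prepend. Next row=LF[0]=7
  step 3: row=7, L[7]='u', prepend. Next row=LF[7]=9
  step 4: row=9, L[9]='u', prepend. Next row=LF[9]=10
  step 5: row=10, L[10]='i', prepend. Next row=LF[10]=6
  step 6: row=6, L[6]='e', prepend. Next row=LF[6]=2
  step 7: row=2, L[2]='i', prepend. Next row=LF[2]=3
  step 8: row=3, L[3]='i', prepend. Next row=LF[3]=4
  step 9: row=4, L[4]='u', prepend. Next row=LF[4]=8
  step 10: row=8, L[8]='i', prepend. Next row=LF[8]=5
  step 11: row=5, L[5]='a', prepend. Next row=LF[5]=1
Reversed output: aiuiieiuuo$

Answer: aiuiieiuuo$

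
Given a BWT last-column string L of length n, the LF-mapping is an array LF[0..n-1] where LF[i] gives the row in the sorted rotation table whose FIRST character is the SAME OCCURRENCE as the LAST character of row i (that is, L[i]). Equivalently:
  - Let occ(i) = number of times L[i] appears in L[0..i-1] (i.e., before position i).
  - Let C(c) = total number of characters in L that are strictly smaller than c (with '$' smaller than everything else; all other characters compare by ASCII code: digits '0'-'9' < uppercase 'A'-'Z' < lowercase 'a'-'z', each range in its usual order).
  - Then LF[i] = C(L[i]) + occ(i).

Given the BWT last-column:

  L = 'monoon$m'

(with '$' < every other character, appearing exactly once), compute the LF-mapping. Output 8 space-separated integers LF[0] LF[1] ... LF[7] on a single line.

Answer: 1 5 3 6 7 4 0 2

Derivation:
Char counts: '$':1, 'm':2, 'n':2, 'o':3
C (first-col start): C('$')=0, C('m')=1, C('n')=3, C('o')=5
L[0]='m': occ=0, LF[0]=C('m')+0=1+0=1
L[1]='o': occ=0, LF[1]=C('o')+0=5+0=5
L[2]='n': occ=0, LF[2]=C('n')+0=3+0=3
L[3]='o': occ=1, LF[3]=C('o')+1=5+1=6
L[4]='o': occ=2, LF[4]=C('o')+2=5+2=7
L[5]='n': occ=1, LF[5]=C('n')+1=3+1=4
L[6]='$': occ=0, LF[6]=C('$')+0=0+0=0
L[7]='m': occ=1, LF[7]=C('m')+1=1+1=2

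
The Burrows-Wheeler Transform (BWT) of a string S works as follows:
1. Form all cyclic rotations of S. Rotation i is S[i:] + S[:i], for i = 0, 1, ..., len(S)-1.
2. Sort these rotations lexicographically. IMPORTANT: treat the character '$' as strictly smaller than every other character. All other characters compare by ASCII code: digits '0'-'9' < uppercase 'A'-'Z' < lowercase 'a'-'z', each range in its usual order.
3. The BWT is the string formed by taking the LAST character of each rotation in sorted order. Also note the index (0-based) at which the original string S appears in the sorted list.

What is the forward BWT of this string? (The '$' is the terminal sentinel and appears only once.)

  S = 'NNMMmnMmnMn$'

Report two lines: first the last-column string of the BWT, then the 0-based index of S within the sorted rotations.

All 12 rotations (rotation i = S[i:]+S[:i]):
  rot[0] = NNMMmnMmnMn$
  rot[1] = NMMmnMmnMn$N
  rot[2] = MMmnMmnMn$NN
  rot[3] = MmnMmnMn$NNM
  rot[4] = mnMmnMn$NNMM
  rot[5] = nMmnMn$NNMMm
  rot[6] = MmnMn$NNMMmn
  rot[7] = mnMn$NNMMmnM
  rot[8] = nMn$NNMMmnMm
  rot[9] = Mn$NNMMmnMmn
  rot[10] = n$NNMMmnMmnM
  rot[11] = $NNMMmnMmnMn
Sorted (with $ < everything):
  sorted[0] = $NNMMmnMmnMn  (last char: 'n')
  sorted[1] = MMmnMmnMn$NN  (last char: 'N')
  sorted[2] = MmnMmnMn$NNM  (last char: 'M')
  sorted[3] = MmnMn$NNMMmn  (last char: 'n')
  sorted[4] = Mn$NNMMmnMmn  (last char: 'n')
  sorted[5] = NMMmnMmnMn$N  (last char: 'N')
  sorted[6] = NNMMmnMmnMn$  (last char: '$')
  sorted[7] = mnMmnMn$NNMM  (last char: 'M')
  sorted[8] = mnMn$NNMMmnM  (last char: 'M')
  sorted[9] = n$NNMMmnMmnM  (last char: 'M')
  sorted[10] = nMmnMn$NNMMm  (last char: 'm')
  sorted[11] = nMn$NNMMmnMm  (last char: 'm')
Last column: nNMnnN$MMMmm
Original string S is at sorted index 6

Answer: nNMnnN$MMMmm
6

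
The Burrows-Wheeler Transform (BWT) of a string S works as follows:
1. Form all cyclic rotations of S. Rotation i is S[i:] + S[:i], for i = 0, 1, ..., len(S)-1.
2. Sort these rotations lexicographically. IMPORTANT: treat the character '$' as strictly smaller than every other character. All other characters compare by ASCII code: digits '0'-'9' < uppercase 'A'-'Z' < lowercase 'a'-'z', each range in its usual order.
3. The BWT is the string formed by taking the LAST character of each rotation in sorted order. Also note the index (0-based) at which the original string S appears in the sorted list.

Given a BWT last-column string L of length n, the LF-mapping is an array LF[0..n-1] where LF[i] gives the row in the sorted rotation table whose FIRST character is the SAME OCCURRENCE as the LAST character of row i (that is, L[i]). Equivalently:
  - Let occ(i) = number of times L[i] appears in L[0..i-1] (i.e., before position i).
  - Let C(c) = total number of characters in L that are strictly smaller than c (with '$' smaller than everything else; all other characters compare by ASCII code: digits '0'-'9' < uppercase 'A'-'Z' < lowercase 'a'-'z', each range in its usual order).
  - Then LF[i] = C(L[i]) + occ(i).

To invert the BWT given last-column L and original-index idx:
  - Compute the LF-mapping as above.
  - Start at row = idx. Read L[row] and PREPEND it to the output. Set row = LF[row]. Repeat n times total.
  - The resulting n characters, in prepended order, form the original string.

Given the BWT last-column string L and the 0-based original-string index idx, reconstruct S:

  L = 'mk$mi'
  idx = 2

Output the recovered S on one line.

Answer: kimm$

Derivation:
LF mapping: 3 2 0 4 1
Walk LF starting at row 2, prepending L[row]:
  step 1: row=2, L[2]='$', prepend. Next row=LF[2]=0
  step 2: row=0, L[0]='m', prepend. Next row=LF[0]=3
  step 3: row=3, L[3]='m', prepend. Next row=LF[3]=4
  step 4: row=4, L[4]='i', prepend. Next row=LF[4]=1
  step 5: row=1, L[1]='k', prepend. Next row=LF[1]=2
Reversed output: kimm$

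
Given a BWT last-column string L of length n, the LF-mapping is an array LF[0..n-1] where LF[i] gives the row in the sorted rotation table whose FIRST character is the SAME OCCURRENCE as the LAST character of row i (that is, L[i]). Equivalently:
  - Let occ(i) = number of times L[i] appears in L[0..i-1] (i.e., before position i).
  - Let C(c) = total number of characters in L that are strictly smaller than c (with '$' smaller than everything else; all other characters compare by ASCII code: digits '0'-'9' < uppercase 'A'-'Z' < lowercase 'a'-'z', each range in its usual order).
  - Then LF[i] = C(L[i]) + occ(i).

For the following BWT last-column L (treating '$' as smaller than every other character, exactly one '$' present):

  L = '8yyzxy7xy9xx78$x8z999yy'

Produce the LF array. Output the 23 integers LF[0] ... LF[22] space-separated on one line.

Answer: 3 15 16 21 10 17 1 11 18 6 12 13 2 4 0 14 5 22 7 8 9 19 20

Derivation:
Char counts: '$':1, '7':2, '8':3, '9':4, 'x':5, 'y':6, 'z':2
C (first-col start): C('$')=0, C('7')=1, C('8')=3, C('9')=6, C('x')=10, C('y')=15, C('z')=21
L[0]='8': occ=0, LF[0]=C('8')+0=3+0=3
L[1]='y': occ=0, LF[1]=C('y')+0=15+0=15
L[2]='y': occ=1, LF[2]=C('y')+1=15+1=16
L[3]='z': occ=0, LF[3]=C('z')+0=21+0=21
L[4]='x': occ=0, LF[4]=C('x')+0=10+0=10
L[5]='y': occ=2, LF[5]=C('y')+2=15+2=17
L[6]='7': occ=0, LF[6]=C('7')+0=1+0=1
L[7]='x': occ=1, LF[7]=C('x')+1=10+1=11
L[8]='y': occ=3, LF[8]=C('y')+3=15+3=18
L[9]='9': occ=0, LF[9]=C('9')+0=6+0=6
L[10]='x': occ=2, LF[10]=C('x')+2=10+2=12
L[11]='x': occ=3, LF[11]=C('x')+3=10+3=13
L[12]='7': occ=1, LF[12]=C('7')+1=1+1=2
L[13]='8': occ=1, LF[13]=C('8')+1=3+1=4
L[14]='$': occ=0, LF[14]=C('$')+0=0+0=0
L[15]='x': occ=4, LF[15]=C('x')+4=10+4=14
L[16]='8': occ=2, LF[16]=C('8')+2=3+2=5
L[17]='z': occ=1, LF[17]=C('z')+1=21+1=22
L[18]='9': occ=1, LF[18]=C('9')+1=6+1=7
L[19]='9': occ=2, LF[19]=C('9')+2=6+2=8
L[20]='9': occ=3, LF[20]=C('9')+3=6+3=9
L[21]='y': occ=4, LF[21]=C('y')+4=15+4=19
L[22]='y': occ=5, LF[22]=C('y')+5=15+5=20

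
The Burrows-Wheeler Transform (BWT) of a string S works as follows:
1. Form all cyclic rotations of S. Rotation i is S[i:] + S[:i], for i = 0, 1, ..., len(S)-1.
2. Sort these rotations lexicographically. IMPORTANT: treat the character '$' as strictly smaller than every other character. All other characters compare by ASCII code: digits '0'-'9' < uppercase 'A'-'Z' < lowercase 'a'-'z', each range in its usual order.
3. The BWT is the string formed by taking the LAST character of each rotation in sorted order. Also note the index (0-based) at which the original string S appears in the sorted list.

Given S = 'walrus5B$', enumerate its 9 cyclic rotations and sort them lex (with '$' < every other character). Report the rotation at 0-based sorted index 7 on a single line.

All 9 rotations (rotation i = S[i:]+S[:i]):
  rot[0] = walrus5B$
  rot[1] = alrus5B$w
  rot[2] = lrus5B$wa
  rot[3] = rus5B$wal
  rot[4] = us5B$walr
  rot[5] = s5B$walru
  rot[6] = 5B$walrus
  rot[7] = B$walrus5
  rot[8] = $walrus5B
Sorted (with $ < everything):
  sorted[0] = $walrus5B
  sorted[1] = 5B$walrus
  sorted[2] = B$walrus5
  sorted[3] = alrus5B$w
  sorted[4] = lrus5B$wa
  sorted[5] = rus5B$wal
  sorted[6] = s5B$walru
  sorted[7] = us5B$walr
  sorted[8] = walrus5B$
sorted[7] = us5B$walr

Answer: us5B$walr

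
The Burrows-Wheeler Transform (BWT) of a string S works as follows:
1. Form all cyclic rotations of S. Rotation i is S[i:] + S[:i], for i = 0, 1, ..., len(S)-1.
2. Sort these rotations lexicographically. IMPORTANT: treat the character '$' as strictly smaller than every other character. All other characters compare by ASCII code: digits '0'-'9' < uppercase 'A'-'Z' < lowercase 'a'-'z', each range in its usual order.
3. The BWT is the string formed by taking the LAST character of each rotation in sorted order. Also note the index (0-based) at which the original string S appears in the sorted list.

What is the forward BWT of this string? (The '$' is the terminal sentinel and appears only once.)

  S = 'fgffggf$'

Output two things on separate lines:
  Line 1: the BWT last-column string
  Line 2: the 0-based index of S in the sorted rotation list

Answer: fgg$fgff
3

Derivation:
All 8 rotations (rotation i = S[i:]+S[:i]):
  rot[0] = fgffggf$
  rot[1] = gffggf$f
  rot[2] = ffggf$fg
  rot[3] = fggf$fgf
  rot[4] = ggf$fgff
  rot[5] = gf$fgffg
  rot[6] = f$fgffgg
  rot[7] = $fgffggf
Sorted (with $ < everything):
  sorted[0] = $fgffggf  (last char: 'f')
  sorted[1] = f$fgffgg  (last char: 'g')
  sorted[2] = ffggf$fg  (last char: 'g')
  sorted[3] = fgffggf$  (last char: '$')
  sorted[4] = fggf$fgf  (last char: 'f')
  sorted[5] = gf$fgffg  (last char: 'g')
  sorted[6] = gffggf$f  (last char: 'f')
  sorted[7] = ggf$fgff  (last char: 'f')
Last column: fgg$fgff
Original string S is at sorted index 3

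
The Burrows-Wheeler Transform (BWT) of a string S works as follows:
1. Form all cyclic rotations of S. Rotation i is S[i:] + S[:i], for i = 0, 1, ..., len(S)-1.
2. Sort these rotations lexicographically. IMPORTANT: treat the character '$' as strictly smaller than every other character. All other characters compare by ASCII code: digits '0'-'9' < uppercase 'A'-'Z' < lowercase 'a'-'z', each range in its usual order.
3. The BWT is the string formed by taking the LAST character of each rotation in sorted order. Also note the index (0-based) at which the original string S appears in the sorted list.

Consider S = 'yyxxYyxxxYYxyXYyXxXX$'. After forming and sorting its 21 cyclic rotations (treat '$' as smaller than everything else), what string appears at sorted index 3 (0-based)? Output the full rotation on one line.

All 21 rotations (rotation i = S[i:]+S[:i]):
  rot[0] = yyxxYyxxxYYxyXYyXxXX$
  rot[1] = yxxYyxxxYYxyXYyXxXX$y
  rot[2] = xxYyxxxYYxyXYyXxXX$yy
  rot[3] = xYyxxxYYxyXYyXxXX$yyx
  rot[4] = YyxxxYYxyXYyXxXX$yyxx
  rot[5] = yxxxYYxyXYyXxXX$yyxxY
  rot[6] = xxxYYxyXYyXxXX$yyxxYy
  rot[7] = xxYYxyXYyXxXX$yyxxYyx
  rot[8] = xYYxyXYyXxXX$yyxxYyxx
  rot[9] = YYxyXYyXxXX$yyxxYyxxx
  rot[10] = YxyXYyXxXX$yyxxYyxxxY
  rot[11] = xyXYyXxXX$yyxxYyxxxYY
  rot[12] = yXYyXxXX$yyxxYyxxxYYx
  rot[13] = XYyXxXX$yyxxYyxxxYYxy
  rot[14] = YyXxXX$yyxxYyxxxYYxyX
  rot[15] = yXxXX$yyxxYyxxxYYxyXY
  rot[16] = XxXX$yyxxYyxxxYYxyXYy
  rot[17] = xXX$yyxxYyxxxYYxyXYyX
  rot[18] = XX$yyxxYyxxxYYxyXYyXx
  rot[19] = X$yyxxYyxxxYYxyXYyXxX
  rot[20] = $yyxxYyxxxYYxyXYyXxXX
Sorted (with $ < everything):
  sorted[0] = $yyxxYyxxxYYxyXYyXxXX
  sorted[1] = X$yyxxYyxxxYYxyXYyXxX
  sorted[2] = XX$yyxxYyxxxYYxyXYyXx
  sorted[3] = XYyXxXX$yyxxYyxxxYYxy
  sorted[4] = XxXX$yyxxYyxxxYYxyXYy
  sorted[5] = YYxyXYyXxXX$yyxxYyxxx
  sorted[6] = YxyXYyXxXX$yyxxYyxxxY
  sorted[7] = YyXxXX$yyxxYyxxxYYxyX
  sorted[8] = YyxxxYYxyXYyXxXX$yyxx
  sorted[9] = xXX$yyxxYyxxxYYxyXYyX
  sorted[10] = xYYxyXYyXxXX$yyxxYyxx
  sorted[11] = xYyxxxYYxyXYyXxXX$yyx
  sorted[12] = xxYYxyXYyXxXX$yyxxYyx
  sorted[13] = xxYyxxxYYxyXYyXxXX$yy
  sorted[14] = xxxYYxyXYyXxXX$yyxxYy
  sorted[15] = xyXYyXxXX$yyxxYyxxxYY
  sorted[16] = yXYyXxXX$yyxxYyxxxYYx
  sorted[17] = yXxXX$yyxxYyxxxYYxyXY
  sorted[18] = yxxYyxxxYYxyXYyXxXX$y
  sorted[19] = yxxxYYxyXYyXxXX$yyxxY
  sorted[20] = yyxxYyxxxYYxyXYyXxXX$
sorted[3] = XYyXxXX$yyxxYyxxxYYxy

Answer: XYyXxXX$yyxxYyxxxYYxy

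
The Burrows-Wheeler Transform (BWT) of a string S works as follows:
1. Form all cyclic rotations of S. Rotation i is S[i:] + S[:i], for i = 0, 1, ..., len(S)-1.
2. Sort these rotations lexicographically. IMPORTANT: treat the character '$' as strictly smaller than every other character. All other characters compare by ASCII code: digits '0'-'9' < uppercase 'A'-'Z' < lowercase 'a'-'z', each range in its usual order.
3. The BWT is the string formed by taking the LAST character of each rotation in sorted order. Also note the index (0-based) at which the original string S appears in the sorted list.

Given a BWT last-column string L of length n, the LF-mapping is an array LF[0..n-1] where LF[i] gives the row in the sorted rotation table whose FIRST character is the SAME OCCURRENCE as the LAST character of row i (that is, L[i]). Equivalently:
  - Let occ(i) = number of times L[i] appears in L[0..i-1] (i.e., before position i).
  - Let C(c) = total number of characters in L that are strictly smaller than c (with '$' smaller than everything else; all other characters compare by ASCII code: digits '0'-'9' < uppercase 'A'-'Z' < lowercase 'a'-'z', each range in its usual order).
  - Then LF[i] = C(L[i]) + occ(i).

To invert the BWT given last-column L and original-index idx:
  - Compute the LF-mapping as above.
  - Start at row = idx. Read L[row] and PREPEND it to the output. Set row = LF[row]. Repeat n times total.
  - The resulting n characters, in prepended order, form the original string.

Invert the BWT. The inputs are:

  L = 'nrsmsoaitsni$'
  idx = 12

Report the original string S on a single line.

LF mapping: 5 8 9 4 10 7 1 2 12 11 6 3 0
Walk LF starting at row 12, prepending L[row]:
  step 1: row=12, L[12]='$', prepend. Next row=LF[12]=0
  step 2: row=0, L[0]='n', prepend. Next row=LF[0]=5
  step 3: row=5, L[5]='o', prepend. Next row=LF[5]=7
  step 4: row=7, L[7]='i', prepend. Next row=LF[7]=2
  step 5: row=2, L[2]='s', prepend. Next row=LF[2]=9
  step 6: row=9, L[9]='s', prepend. Next row=LF[9]=11
  step 7: row=11, L[11]='i', prepend. Next row=LF[11]=3
  step 8: row=3, L[3]='m', prepend. Next row=LF[3]=4
  step 9: row=4, L[4]='s', prepend. Next row=LF[4]=10
  step 10: row=10, L[10]='n', prepend. Next row=LF[10]=6
  step 11: row=6, L[6]='a', prepend. Next row=LF[6]=1
  step 12: row=1, L[1]='r', prepend. Next row=LF[1]=8
  step 13: row=8, L[8]='t', prepend. Next row=LF[8]=12
Reversed output: transmission$

Answer: transmission$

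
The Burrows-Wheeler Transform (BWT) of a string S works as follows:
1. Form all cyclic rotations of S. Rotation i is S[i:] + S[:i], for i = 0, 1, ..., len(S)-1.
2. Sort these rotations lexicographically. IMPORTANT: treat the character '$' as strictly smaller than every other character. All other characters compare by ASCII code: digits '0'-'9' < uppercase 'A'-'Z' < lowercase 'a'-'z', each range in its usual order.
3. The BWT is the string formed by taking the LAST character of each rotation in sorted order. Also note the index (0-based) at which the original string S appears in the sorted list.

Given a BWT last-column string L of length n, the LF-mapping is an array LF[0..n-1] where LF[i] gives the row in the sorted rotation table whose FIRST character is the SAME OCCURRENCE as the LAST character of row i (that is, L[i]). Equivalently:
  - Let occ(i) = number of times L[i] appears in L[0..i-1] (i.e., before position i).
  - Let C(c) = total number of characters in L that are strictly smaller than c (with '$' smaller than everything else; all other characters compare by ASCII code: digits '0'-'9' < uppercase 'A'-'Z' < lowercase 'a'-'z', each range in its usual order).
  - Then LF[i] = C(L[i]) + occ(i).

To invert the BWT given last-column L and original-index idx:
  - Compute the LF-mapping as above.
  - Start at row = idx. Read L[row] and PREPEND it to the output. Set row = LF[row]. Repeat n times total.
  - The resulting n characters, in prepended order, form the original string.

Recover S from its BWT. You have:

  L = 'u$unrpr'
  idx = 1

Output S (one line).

Answer: nrrupu$

Derivation:
LF mapping: 5 0 6 1 3 2 4
Walk LF starting at row 1, prepending L[row]:
  step 1: row=1, L[1]='$', prepend. Next row=LF[1]=0
  step 2: row=0, L[0]='u', prepend. Next row=LF[0]=5
  step 3: row=5, L[5]='p', prepend. Next row=LF[5]=2
  step 4: row=2, L[2]='u', prepend. Next row=LF[2]=6
  step 5: row=6, L[6]='r', prepend. Next row=LF[6]=4
  step 6: row=4, L[4]='r', prepend. Next row=LF[4]=3
  step 7: row=3, L[3]='n', prepend. Next row=LF[3]=1
Reversed output: nrrupu$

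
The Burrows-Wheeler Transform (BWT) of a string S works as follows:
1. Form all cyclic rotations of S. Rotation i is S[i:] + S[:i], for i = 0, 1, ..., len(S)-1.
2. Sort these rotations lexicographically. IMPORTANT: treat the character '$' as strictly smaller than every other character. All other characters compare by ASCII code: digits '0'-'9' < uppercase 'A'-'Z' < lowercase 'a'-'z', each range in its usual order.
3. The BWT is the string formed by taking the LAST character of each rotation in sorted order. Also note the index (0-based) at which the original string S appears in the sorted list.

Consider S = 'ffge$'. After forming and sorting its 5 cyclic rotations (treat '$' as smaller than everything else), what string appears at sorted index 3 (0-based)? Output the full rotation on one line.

All 5 rotations (rotation i = S[i:]+S[:i]):
  rot[0] = ffge$
  rot[1] = fge$f
  rot[2] = ge$ff
  rot[3] = e$ffg
  rot[4] = $ffge
Sorted (with $ < everything):
  sorted[0] = $ffge
  sorted[1] = e$ffg
  sorted[2] = ffge$
  sorted[3] = fge$f
  sorted[4] = ge$ff
sorted[3] = fge$f

Answer: fge$f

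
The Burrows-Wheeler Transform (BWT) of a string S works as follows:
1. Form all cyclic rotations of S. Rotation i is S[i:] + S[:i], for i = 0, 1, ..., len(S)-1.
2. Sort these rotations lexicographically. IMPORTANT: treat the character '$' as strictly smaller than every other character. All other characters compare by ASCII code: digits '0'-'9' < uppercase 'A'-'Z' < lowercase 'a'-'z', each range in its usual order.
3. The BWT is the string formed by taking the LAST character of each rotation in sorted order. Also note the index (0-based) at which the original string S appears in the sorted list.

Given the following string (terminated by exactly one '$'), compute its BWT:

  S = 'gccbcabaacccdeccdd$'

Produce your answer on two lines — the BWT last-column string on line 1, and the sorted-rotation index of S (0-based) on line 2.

All 19 rotations (rotation i = S[i:]+S[:i]):
  rot[0] = gccbcabaacccdeccdd$
  rot[1] = ccbcabaacccdeccdd$g
  rot[2] = cbcabaacccdeccdd$gc
  rot[3] = bcabaacccdeccdd$gcc
  rot[4] = cabaacccdeccdd$gccb
  rot[5] = abaacccdeccdd$gccbc
  rot[6] = baacccdeccdd$gccbca
  rot[7] = aacccdeccdd$gccbcab
  rot[8] = acccdeccdd$gccbcaba
  rot[9] = cccdeccdd$gccbcabaa
  rot[10] = ccdeccdd$gccbcabaac
  rot[11] = cdeccdd$gccbcabaacc
  rot[12] = deccdd$gccbcabaaccc
  rot[13] = eccdd$gccbcabaacccd
  rot[14] = ccdd$gccbcabaacccde
  rot[15] = cdd$gccbcabaacccdec
  rot[16] = dd$gccbcabaacccdecc
  rot[17] = d$gccbcabaacccdeccd
  rot[18] = $gccbcabaacccdeccdd
Sorted (with $ < everything):
  sorted[0] = $gccbcabaacccdeccdd  (last char: 'd')
  sorted[1] = aacccdeccdd$gccbcab  (last char: 'b')
  sorted[2] = abaacccdeccdd$gccbc  (last char: 'c')
  sorted[3] = acccdeccdd$gccbcaba  (last char: 'a')
  sorted[4] = baacccdeccdd$gccbca  (last char: 'a')
  sorted[5] = bcabaacccdeccdd$gcc  (last char: 'c')
  sorted[6] = cabaacccdeccdd$gccb  (last char: 'b')
  sorted[7] = cbcabaacccdeccdd$gc  (last char: 'c')
  sorted[8] = ccbcabaacccdeccdd$g  (last char: 'g')
  sorted[9] = cccdeccdd$gccbcabaa  (last char: 'a')
  sorted[10] = ccdd$gccbcabaacccde  (last char: 'e')
  sorted[11] = ccdeccdd$gccbcabaac  (last char: 'c')
  sorted[12] = cdd$gccbcabaacccdec  (last char: 'c')
  sorted[13] = cdeccdd$gccbcabaacc  (last char: 'c')
  sorted[14] = d$gccbcabaacccdeccd  (last char: 'd')
  sorted[15] = dd$gccbcabaacccdecc  (last char: 'c')
  sorted[16] = deccdd$gccbcabaaccc  (last char: 'c')
  sorted[17] = eccdd$gccbcabaacccd  (last char: 'd')
  sorted[18] = gccbcabaacccdeccdd$  (last char: '$')
Last column: dbcaacbcgaecccdccd$
Original string S is at sorted index 18

Answer: dbcaacbcgaecccdccd$
18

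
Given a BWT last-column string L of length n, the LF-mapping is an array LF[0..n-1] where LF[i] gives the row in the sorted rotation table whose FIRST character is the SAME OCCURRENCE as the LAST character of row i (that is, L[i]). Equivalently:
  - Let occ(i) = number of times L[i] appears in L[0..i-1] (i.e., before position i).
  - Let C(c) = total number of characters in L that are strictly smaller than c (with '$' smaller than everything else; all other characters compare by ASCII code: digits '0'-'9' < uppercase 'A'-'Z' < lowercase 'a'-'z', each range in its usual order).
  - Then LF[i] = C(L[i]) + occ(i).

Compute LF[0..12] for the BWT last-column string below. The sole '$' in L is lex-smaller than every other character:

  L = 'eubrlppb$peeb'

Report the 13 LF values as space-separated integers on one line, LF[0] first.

Answer: 4 12 1 11 7 8 9 2 0 10 5 6 3

Derivation:
Char counts: '$':1, 'b':3, 'e':3, 'l':1, 'p':3, 'r':1, 'u':1
C (first-col start): C('$')=0, C('b')=1, C('e')=4, C('l')=7, C('p')=8, C('r')=11, C('u')=12
L[0]='e': occ=0, LF[0]=C('e')+0=4+0=4
L[1]='u': occ=0, LF[1]=C('u')+0=12+0=12
L[2]='b': occ=0, LF[2]=C('b')+0=1+0=1
L[3]='r': occ=0, LF[3]=C('r')+0=11+0=11
L[4]='l': occ=0, LF[4]=C('l')+0=7+0=7
L[5]='p': occ=0, LF[5]=C('p')+0=8+0=8
L[6]='p': occ=1, LF[6]=C('p')+1=8+1=9
L[7]='b': occ=1, LF[7]=C('b')+1=1+1=2
L[8]='$': occ=0, LF[8]=C('$')+0=0+0=0
L[9]='p': occ=2, LF[9]=C('p')+2=8+2=10
L[10]='e': occ=1, LF[10]=C('e')+1=4+1=5
L[11]='e': occ=2, LF[11]=C('e')+2=4+2=6
L[12]='b': occ=2, LF[12]=C('b')+2=1+2=3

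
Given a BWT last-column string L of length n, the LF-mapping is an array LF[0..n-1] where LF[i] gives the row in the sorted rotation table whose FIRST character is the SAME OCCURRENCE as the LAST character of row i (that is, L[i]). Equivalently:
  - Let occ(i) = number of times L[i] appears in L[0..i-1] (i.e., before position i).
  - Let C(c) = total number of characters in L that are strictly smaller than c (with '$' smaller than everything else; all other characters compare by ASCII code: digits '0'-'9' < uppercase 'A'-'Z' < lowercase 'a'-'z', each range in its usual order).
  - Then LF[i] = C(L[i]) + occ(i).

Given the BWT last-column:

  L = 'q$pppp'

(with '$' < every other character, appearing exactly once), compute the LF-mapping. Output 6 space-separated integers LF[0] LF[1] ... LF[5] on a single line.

Char counts: '$':1, 'p':4, 'q':1
C (first-col start): C('$')=0, C('p')=1, C('q')=5
L[0]='q': occ=0, LF[0]=C('q')+0=5+0=5
L[1]='$': occ=0, LF[1]=C('$')+0=0+0=0
L[2]='p': occ=0, LF[2]=C('p')+0=1+0=1
L[3]='p': occ=1, LF[3]=C('p')+1=1+1=2
L[4]='p': occ=2, LF[4]=C('p')+2=1+2=3
L[5]='p': occ=3, LF[5]=C('p')+3=1+3=4

Answer: 5 0 1 2 3 4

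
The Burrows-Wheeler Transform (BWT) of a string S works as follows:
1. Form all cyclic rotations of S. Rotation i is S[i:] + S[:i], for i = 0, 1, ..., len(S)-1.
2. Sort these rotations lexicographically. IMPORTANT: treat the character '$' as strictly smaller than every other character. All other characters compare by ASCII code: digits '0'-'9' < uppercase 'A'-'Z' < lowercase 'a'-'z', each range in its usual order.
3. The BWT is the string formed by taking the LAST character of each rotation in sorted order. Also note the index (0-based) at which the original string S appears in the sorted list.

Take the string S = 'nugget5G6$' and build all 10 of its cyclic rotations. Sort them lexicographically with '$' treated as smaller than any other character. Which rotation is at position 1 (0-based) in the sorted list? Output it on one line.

Answer: 5G6$nugget

Derivation:
All 10 rotations (rotation i = S[i:]+S[:i]):
  rot[0] = nugget5G6$
  rot[1] = ugget5G6$n
  rot[2] = gget5G6$nu
  rot[3] = get5G6$nug
  rot[4] = et5G6$nugg
  rot[5] = t5G6$nugge
  rot[6] = 5G6$nugget
  rot[7] = G6$nugget5
  rot[8] = 6$nugget5G
  rot[9] = $nugget5G6
Sorted (with $ < everything):
  sorted[0] = $nugget5G6
  sorted[1] = 5G6$nugget
  sorted[2] = 6$nugget5G
  sorted[3] = G6$nugget5
  sorted[4] = et5G6$nugg
  sorted[5] = get5G6$nug
  sorted[6] = gget5G6$nu
  sorted[7] = nugget5G6$
  sorted[8] = t5G6$nugge
  sorted[9] = ugget5G6$n
sorted[1] = 5G6$nugget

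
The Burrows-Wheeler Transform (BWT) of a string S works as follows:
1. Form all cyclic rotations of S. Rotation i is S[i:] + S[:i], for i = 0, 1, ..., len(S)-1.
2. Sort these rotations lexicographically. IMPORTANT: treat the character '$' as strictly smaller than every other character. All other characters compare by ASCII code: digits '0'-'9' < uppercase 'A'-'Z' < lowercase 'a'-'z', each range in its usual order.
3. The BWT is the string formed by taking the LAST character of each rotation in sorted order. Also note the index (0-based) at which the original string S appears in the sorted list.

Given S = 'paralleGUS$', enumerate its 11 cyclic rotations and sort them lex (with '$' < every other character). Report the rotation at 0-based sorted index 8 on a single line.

Answer: lleGUS$para

Derivation:
All 11 rotations (rotation i = S[i:]+S[:i]):
  rot[0] = paralleGUS$
  rot[1] = aralleGUS$p
  rot[2] = ralleGUS$pa
  rot[3] = alleGUS$par
  rot[4] = lleGUS$para
  rot[5] = leGUS$paral
  rot[6] = eGUS$parall
  rot[7] = GUS$paralle
  rot[8] = US$paralleG
  rot[9] = S$paralleGU
  rot[10] = $paralleGUS
Sorted (with $ < everything):
  sorted[0] = $paralleGUS
  sorted[1] = GUS$paralle
  sorted[2] = S$paralleGU
  sorted[3] = US$paralleG
  sorted[4] = alleGUS$par
  sorted[5] = aralleGUS$p
  sorted[6] = eGUS$parall
  sorted[7] = leGUS$paral
  sorted[8] = lleGUS$para
  sorted[9] = paralleGUS$
  sorted[10] = ralleGUS$pa
sorted[8] = lleGUS$para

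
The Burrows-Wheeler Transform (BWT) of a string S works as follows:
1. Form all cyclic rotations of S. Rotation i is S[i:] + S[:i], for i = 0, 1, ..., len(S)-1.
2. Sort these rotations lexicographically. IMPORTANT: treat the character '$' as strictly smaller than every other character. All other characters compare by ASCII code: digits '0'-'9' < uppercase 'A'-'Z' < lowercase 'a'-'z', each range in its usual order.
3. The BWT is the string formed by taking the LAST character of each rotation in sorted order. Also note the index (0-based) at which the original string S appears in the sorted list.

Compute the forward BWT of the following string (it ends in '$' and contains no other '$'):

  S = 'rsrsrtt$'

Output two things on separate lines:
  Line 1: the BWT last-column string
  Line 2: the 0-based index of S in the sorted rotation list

All 8 rotations (rotation i = S[i:]+S[:i]):
  rot[0] = rsrsrtt$
  rot[1] = srsrtt$r
  rot[2] = rsrtt$rs
  rot[3] = srtt$rsr
  rot[4] = rtt$rsrs
  rot[5] = tt$rsrsr
  rot[6] = t$rsrsrt
  rot[7] = $rsrsrtt
Sorted (with $ < everything):
  sorted[0] = $rsrsrtt  (last char: 't')
  sorted[1] = rsrsrtt$  (last char: '$')
  sorted[2] = rsrtt$rs  (last char: 's')
  sorted[3] = rtt$rsrs  (last char: 's')
  sorted[4] = srsrtt$r  (last char: 'r')
  sorted[5] = srtt$rsr  (last char: 'r')
  sorted[6] = t$rsrsrt  (last char: 't')
  sorted[7] = tt$rsrsr  (last char: 'r')
Last column: t$ssrrtr
Original string S is at sorted index 1

Answer: t$ssrrtr
1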